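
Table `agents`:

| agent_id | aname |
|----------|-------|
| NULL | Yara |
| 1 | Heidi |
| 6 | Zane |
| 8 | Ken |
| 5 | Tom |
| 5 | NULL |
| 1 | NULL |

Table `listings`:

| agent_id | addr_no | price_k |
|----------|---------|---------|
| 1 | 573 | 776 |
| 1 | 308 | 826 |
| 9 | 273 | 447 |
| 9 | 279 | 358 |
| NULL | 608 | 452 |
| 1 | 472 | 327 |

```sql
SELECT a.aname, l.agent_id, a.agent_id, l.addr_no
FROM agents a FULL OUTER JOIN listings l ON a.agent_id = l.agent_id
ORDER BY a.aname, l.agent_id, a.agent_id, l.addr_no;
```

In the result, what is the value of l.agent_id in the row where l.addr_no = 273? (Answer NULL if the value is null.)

9

FULL OUTER JOIN keeps every row from both sides; unmatched rows get NULL for the other side's columns.
Matching on a.agent_id = l.agent_id. A NULL in a compared column never satisfies the condition.
- a[0] agent_id=NULL → no match; kept with NULLs on the l side.
- a[1] agent_id=1 → 3 match(es) in l → 3 row(s).
- a[2] agent_id=6 → no match; kept with NULLs on the l side.
- a[3] agent_id=8 → no match; kept with NULLs on the l side.
- a[4] agent_id=5 → no match; kept with NULLs on the l side.
- a[5] agent_id=5 → no match; kept with NULLs on the l side.
- a[6] agent_id=1 → 3 match(es) in l → 3 row(s).
- 3 l row(s) had no a match → kept, a columns NULL.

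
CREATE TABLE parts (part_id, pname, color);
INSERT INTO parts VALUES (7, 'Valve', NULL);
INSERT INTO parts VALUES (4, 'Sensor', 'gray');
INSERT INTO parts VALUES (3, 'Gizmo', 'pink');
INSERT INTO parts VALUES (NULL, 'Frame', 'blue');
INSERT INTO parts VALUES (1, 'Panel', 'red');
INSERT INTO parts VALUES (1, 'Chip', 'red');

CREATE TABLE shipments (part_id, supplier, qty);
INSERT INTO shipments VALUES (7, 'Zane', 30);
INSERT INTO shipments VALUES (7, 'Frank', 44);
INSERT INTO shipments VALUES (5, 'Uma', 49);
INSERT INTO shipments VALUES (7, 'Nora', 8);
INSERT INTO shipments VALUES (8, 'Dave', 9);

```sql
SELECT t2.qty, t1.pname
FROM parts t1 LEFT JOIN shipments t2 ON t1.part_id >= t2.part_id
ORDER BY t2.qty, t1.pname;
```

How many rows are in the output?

9

LEFT JOIN keeps every row from `parts`; unmatched rows get NULL for `shipments`'s columns.
Matching on t1.part_id >= t2.part_id. A NULL in a compared column never satisfies the condition.
Matched pairs: 4; unmatched t1 rows kept: 5.
Total: 4 matched + 5 padded = 9 rows.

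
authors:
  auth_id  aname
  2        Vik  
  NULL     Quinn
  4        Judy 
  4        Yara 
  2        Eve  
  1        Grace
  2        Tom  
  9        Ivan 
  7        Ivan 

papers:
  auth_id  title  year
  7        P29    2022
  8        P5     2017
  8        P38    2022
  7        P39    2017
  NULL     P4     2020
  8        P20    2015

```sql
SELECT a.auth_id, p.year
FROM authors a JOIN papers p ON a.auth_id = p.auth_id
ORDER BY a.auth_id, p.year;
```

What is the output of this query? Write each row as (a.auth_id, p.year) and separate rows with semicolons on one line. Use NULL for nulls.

(7, 2017); (7, 2022)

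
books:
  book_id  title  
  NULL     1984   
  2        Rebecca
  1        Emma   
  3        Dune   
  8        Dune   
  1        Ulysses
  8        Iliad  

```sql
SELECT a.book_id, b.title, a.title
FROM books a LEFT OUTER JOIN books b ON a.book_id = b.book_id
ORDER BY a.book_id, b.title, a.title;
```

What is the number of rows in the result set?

11

LEFT JOIN keeps every row from `books a`; unmatched rows get NULL for `books b`'s columns.
Matching on a.book_id = b.book_id. A NULL in a compared column never satisfies the condition.
Matched pairs: 10; unmatched a rows kept: 1.
Total: 10 matched + 1 padded = 11 rows.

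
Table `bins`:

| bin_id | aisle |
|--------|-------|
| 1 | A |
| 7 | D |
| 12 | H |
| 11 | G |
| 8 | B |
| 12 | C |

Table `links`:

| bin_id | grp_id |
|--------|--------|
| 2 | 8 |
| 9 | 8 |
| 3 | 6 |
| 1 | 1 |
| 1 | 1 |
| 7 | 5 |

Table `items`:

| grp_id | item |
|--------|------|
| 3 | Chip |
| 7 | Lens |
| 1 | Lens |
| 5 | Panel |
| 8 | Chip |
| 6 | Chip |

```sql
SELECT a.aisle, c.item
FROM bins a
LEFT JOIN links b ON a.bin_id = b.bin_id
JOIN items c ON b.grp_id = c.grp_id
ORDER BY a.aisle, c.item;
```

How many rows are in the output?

3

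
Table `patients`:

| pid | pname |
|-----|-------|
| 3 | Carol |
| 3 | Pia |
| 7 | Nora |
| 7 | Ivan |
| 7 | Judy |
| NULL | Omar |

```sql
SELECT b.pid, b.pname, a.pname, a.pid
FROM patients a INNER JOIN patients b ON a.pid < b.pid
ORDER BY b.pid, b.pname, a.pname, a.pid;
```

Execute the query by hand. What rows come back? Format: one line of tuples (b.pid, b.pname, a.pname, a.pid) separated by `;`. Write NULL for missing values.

(7, Ivan, Carol, 3); (7, Ivan, Pia, 3); (7, Judy, Carol, 3); (7, Judy, Pia, 3); (7, Nora, Carol, 3); (7, Nora, Pia, 3)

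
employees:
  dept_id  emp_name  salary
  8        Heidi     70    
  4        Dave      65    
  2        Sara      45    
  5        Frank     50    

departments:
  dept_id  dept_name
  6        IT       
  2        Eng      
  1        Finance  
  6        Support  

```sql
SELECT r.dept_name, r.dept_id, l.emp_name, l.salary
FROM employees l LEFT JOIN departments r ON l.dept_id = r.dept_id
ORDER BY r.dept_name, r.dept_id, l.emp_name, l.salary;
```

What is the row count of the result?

4

LEFT JOIN keeps every row from `employees`; unmatched rows get NULL for `departments`'s columns.
Matching on l.dept_id = r.dept_id.
Matched pairs: 1; unmatched l rows kept: 3.
Total: 1 matched + 3 padded = 4 rows.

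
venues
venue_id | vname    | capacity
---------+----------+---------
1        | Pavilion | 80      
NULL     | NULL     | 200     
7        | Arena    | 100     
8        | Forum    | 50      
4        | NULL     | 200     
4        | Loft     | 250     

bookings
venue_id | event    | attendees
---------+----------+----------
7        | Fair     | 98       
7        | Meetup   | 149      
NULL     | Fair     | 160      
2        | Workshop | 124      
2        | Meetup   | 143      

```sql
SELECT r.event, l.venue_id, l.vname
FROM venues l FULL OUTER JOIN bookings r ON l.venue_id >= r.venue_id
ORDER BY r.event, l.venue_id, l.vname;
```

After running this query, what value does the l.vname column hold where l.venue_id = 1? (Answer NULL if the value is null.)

Pavilion

FULL OUTER JOIN keeps every row from both sides; unmatched rows get NULL for the other side's columns.
Matching on l.venue_id >= r.venue_id. A NULL in a compared column never satisfies the condition.
- l row (venue_id=1): no match → kept, r columns NULL.
- l row (venue_id=NULL): no match → kept, r columns NULL.
- l row (venue_id=7): matches 4 r row(s) → 4 output row(s).
- l row (venue_id=8): matches 4 r row(s) → 4 output row(s).
- l row (venue_id=4): matches 2 r row(s) → 2 output row(s).
- l row (venue_id=4): matches 2 r row(s) → 2 output row(s).
- plus 1 unmatched r row(s), each kept with NULL l columns.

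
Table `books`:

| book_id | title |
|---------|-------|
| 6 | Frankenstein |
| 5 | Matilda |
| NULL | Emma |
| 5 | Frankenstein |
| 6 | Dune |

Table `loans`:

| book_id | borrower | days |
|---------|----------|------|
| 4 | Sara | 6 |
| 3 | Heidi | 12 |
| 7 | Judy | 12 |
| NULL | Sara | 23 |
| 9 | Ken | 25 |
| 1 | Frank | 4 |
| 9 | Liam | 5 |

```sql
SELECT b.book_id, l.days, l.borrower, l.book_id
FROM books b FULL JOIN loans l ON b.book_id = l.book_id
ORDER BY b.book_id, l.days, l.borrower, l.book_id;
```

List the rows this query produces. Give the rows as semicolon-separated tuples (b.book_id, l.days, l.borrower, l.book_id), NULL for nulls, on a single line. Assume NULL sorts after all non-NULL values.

FULL OUTER JOIN keeps every row from both sides; unmatched rows get NULL for the other side's columns.
Matching on b.book_id = l.book_id. A NULL in a compared column never satisfies the condition.
- book_id=6: no l row matches, row kept with l columns NULL.
- book_id=5: no l row matches, row kept with l columns NULL.
- book_id=NULL: no l row matches, row kept with l columns NULL.
- book_id=5: no l row matches, row kept with l columns NULL.
- book_id=6: no l row matches, row kept with l columns NULL.
- plus 7 unmatched l row(s), each kept with NULL b columns.

(5, NULL, NULL, NULL); (5, NULL, NULL, NULL); (6, NULL, NULL, NULL); (6, NULL, NULL, NULL); (NULL, 4, Frank, 1); (NULL, 5, Liam, 9); (NULL, 6, Sara, 4); (NULL, 12, Heidi, 3); (NULL, 12, Judy, 7); (NULL, 23, Sara, NULL); (NULL, 25, Ken, 9); (NULL, NULL, NULL, NULL)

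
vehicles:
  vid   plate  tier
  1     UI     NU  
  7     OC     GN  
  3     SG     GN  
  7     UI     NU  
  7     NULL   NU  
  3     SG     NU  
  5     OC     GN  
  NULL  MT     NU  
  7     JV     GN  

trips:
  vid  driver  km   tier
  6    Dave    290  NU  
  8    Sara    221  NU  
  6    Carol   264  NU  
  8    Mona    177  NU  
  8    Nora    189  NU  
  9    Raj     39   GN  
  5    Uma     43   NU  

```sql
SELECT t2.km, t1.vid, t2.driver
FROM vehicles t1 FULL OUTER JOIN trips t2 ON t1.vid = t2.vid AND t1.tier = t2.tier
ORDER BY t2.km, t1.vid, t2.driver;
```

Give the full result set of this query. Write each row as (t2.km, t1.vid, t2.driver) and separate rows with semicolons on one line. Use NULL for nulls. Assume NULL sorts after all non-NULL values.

FULL OUTER JOIN keeps every row from both sides; unmatched rows get NULL for the other side's columns.
Matching on t1.vid = t2.vid AND t1.tier = t2.tier. A NULL in a compared column never satisfies the condition.
- t1 row (vid=1, tier=NU): no match → kept, t2 columns NULL.
- t1 row (vid=7, tier=GN): no match → kept, t2 columns NULL.
- t1 row (vid=3, tier=GN): no match → kept, t2 columns NULL.
- t1 row (vid=7, tier=NU): no match → kept, t2 columns NULL.
- t1 row (vid=7, tier=NU): no match → kept, t2 columns NULL.
- t1 row (vid=3, tier=NU): no match → kept, t2 columns NULL.
- t1 row (vid=5, tier=GN): no match → kept, t2 columns NULL.
- t1 row (vid=NULL, tier=NU): no match → kept, t2 columns NULL.
- t1 row (vid=7, tier=GN): no match → kept, t2 columns NULL.
- 7 row(s) from t2 found no t1 partner → padded with NULL.

(39, NULL, Raj); (43, NULL, Uma); (177, NULL, Mona); (189, NULL, Nora); (221, NULL, Sara); (264, NULL, Carol); (290, NULL, Dave); (NULL, 1, NULL); (NULL, 3, NULL); (NULL, 3, NULL); (NULL, 5, NULL); (NULL, 7, NULL); (NULL, 7, NULL); (NULL, 7, NULL); (NULL, 7, NULL); (NULL, NULL, NULL)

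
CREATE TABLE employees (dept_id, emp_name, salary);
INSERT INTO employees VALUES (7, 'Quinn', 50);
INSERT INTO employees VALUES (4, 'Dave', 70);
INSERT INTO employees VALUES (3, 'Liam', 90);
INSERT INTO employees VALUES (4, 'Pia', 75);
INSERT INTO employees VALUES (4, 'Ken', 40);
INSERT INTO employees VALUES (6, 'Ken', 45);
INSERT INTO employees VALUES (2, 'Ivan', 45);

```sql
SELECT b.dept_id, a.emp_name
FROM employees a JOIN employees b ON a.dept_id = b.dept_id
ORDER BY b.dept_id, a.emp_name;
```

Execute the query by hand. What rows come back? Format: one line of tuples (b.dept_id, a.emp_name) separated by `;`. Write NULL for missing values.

INNER JOIN keeps only pairs where the ON condition holds.
Matching on a.dept_id = b.dept_id.
- a row (dept_id=7): matches 1 b row(s) → 1 output row(s).
- a row (dept_id=4): matches 3 b row(s) → 3 output row(s).
- a row (dept_id=3): matches 1 b row(s) → 1 output row(s).
- a row (dept_id=4): matches 3 b row(s) → 3 output row(s).
- a row (dept_id=4): matches 3 b row(s) → 3 output row(s).
- a row (dept_id=6): matches 1 b row(s) → 1 output row(s).
- a row (dept_id=2): matches 1 b row(s) → 1 output row(s).

(2, Ivan); (3, Liam); (4, Dave); (4, Dave); (4, Dave); (4, Ken); (4, Ken); (4, Ken); (4, Pia); (4, Pia); (4, Pia); (6, Ken); (7, Quinn)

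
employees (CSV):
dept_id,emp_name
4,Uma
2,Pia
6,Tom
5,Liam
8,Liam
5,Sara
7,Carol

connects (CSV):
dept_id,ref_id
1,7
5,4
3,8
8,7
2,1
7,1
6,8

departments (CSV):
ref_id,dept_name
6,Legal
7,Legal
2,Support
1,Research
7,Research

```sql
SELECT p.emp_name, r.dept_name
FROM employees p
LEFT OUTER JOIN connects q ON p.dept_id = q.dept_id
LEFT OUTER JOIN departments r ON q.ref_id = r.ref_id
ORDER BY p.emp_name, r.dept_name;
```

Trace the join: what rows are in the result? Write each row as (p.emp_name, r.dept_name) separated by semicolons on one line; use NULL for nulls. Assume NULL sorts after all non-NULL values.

(Carol, Research); (Liam, Legal); (Liam, Research); (Liam, NULL); (Pia, Research); (Sara, NULL); (Tom, NULL); (Uma, NULL)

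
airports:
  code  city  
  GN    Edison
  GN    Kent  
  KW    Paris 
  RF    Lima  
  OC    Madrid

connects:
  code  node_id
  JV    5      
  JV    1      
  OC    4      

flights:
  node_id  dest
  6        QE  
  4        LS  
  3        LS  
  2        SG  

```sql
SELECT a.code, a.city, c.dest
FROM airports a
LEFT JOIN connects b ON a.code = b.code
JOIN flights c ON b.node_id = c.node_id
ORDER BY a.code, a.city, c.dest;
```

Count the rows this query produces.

Joins associate left-to-right: airports LEFT JOIN connects on code gives 5 intermediate row(s).
Then INNER JOIN `flights c` on node_id: keep only rows whose b.node_id appears in c.
Result: 1 row(s).

1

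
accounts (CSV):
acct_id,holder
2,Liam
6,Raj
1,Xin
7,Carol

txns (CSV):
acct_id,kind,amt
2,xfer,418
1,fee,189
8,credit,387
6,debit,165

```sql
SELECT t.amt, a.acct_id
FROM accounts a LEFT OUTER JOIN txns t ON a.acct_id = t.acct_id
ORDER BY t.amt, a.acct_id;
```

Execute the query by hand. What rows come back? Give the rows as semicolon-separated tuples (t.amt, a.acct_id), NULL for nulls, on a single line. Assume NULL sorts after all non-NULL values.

LEFT JOIN keeps every row from `accounts`; unmatched rows get NULL for `txns`'s columns.
Matching on a.acct_id = t.acct_id.
- a (acct_id=2) pairs with 1 row(s) of t.
- a (acct_id=6) pairs with 1 row(s) of t.
- a (acct_id=1) pairs with 1 row(s) of t.
- a (acct_id=7) has no partner → padded with NULL.
After projecting and ordering:
t.amt | a.acct_id
165 | 6
189 | 1
418 | 2
NULL | 7

(165, 6); (189, 1); (418, 2); (NULL, 7)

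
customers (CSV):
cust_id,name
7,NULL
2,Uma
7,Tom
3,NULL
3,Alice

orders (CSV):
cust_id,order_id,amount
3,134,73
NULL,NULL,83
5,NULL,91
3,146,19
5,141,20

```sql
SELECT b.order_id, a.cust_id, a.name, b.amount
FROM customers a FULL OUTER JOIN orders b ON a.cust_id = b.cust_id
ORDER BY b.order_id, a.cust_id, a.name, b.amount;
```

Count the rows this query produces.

10

FULL OUTER JOIN keeps every row from both sides; unmatched rows get NULL for the other side's columns.
Matching on a.cust_id = b.cust_id. A NULL in a compared column never satisfies the condition.
- cust_id=7: no b row matches, row kept with b columns NULL.
- cust_id=2: no b row matches, row kept with b columns NULL.
- cust_id=7: no b row matches, row kept with b columns NULL.
- cust_id=3: 2 matching b row(s), so 2 row(s) emitted.
- cust_id=3: 2 matching b row(s), so 2 row(s) emitted.
- plus 3 unmatched b row(s), each kept with NULL a columns.
Total: 4 matched + 6 padded = 10 rows.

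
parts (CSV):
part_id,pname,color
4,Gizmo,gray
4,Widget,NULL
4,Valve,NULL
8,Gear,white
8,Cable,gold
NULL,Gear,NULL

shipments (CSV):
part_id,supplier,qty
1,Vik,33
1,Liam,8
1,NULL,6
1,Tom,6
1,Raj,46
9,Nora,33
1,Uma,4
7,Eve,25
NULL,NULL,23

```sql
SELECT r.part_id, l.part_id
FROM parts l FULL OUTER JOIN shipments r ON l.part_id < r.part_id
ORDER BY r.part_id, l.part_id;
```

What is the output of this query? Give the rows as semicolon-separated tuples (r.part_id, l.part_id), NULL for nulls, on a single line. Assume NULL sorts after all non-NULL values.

(1, NULL); (1, NULL); (1, NULL); (1, NULL); (1, NULL); (1, NULL); (7, 4); (7, 4); (7, 4); (9, 4); (9, 4); (9, 4); (9, 8); (9, 8); (NULL, NULL); (NULL, NULL)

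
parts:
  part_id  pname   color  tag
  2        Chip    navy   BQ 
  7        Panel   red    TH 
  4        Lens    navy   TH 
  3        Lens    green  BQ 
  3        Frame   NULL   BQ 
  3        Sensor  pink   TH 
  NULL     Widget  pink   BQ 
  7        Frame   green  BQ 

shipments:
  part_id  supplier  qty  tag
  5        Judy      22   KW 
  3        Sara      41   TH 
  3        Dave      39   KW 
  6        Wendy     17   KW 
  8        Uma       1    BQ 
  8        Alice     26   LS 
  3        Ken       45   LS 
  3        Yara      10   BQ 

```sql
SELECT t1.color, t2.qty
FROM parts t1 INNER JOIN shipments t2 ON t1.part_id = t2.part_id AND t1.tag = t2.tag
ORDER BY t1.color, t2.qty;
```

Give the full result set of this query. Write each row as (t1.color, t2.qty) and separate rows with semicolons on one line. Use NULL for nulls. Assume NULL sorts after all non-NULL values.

(green, 10); (pink, 41); (NULL, 10)

INNER JOIN keeps only pairs where the ON condition holds.
Matching on t1.part_id = t2.part_id AND t1.tag = t2.tag. A NULL in a compared column never satisfies the condition.
- t1[0] part_id=2, tag=BQ → no match; dropped.
- t1[1] part_id=7, tag=TH → no match; dropped.
- t1[2] part_id=4, tag=TH → no match; dropped.
- t1[3] part_id=3, tag=BQ → 1 match(es) in t2 → 1 row(s).
- t1[4] part_id=3, tag=BQ → 1 match(es) in t2 → 1 row(s).
- t1[5] part_id=3, tag=TH → 1 match(es) in t2 → 1 row(s).
- t1[6] part_id=NULL, tag=BQ → no match; dropped.
- t1[7] part_id=7, tag=BQ → no match; dropped.
After projecting and ordering:
t1.color | t2.qty
green | 10
pink | 41
NULL | 10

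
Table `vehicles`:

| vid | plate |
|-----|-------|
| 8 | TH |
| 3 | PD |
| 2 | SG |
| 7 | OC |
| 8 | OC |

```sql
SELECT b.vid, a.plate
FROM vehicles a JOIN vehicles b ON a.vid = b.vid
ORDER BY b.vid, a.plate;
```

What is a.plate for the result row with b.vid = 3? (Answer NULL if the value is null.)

PD

INNER JOIN keeps only pairs where the ON condition holds.
Matching on a.vid = b.vid.
Matched pairs: 7.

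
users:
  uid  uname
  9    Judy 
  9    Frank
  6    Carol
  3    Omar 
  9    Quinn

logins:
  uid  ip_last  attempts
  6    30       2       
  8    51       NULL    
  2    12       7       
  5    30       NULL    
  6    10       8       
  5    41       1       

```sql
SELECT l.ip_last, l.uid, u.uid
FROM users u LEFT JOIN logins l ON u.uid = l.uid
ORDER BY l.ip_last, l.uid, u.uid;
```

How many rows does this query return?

LEFT JOIN keeps every row from `users`; unmatched rows get NULL for `logins`'s columns.
Matching on u.uid = l.uid.
- u row (uid=9): no match → kept, l columns NULL.
- u row (uid=9): no match → kept, l columns NULL.
- u row (uid=6): matches 2 l row(s) → 2 output row(s).
- u row (uid=3): no match → kept, l columns NULL.
- u row (uid=9): no match → kept, l columns NULL.
Total: 2 matched + 4 padded = 6 rows.

6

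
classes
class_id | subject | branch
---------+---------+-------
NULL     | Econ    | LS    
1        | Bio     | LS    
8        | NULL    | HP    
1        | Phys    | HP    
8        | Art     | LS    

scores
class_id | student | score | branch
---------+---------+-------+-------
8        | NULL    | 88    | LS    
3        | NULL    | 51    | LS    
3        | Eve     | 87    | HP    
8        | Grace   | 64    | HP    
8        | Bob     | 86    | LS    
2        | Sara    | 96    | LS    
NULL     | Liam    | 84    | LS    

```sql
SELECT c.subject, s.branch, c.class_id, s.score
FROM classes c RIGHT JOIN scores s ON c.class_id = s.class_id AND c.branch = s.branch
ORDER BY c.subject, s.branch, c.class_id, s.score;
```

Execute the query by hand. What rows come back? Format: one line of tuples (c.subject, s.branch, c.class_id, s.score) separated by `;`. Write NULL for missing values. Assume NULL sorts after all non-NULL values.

RIGHT JOIN keeps every row from `scores`; unmatched rows get NULL for `classes`'s columns.
Matching on c.class_id = s.class_id AND c.branch = s.branch. A NULL in a compared column never satisfies the condition.
- c row (class_id=NULL, branch=LS): no match.
- c row (class_id=1, branch=LS): no match.
- c row (class_id=8, branch=HP): matches 1 s row(s) → 1 output row(s).
- c row (class_id=1, branch=HP): no match.
- c row (class_id=8, branch=LS): matches 2 s row(s) → 2 output row(s).
- 4 row(s) from s found no c partner → padded with NULL.
After projecting and ordering:
c.subject | s.branch | c.class_id | s.score
Art | LS | 8 | 86
Art | LS | 8 | 88
NULL | HP | 8 | 64
NULL | HP | NULL | 87
NULL | LS | NULL | 51
NULL | LS | NULL | 84
NULL | LS | NULL | 96

(Art, LS, 8, 86); (Art, LS, 8, 88); (NULL, HP, 8, 64); (NULL, HP, NULL, 87); (NULL, LS, NULL, 51); (NULL, LS, NULL, 84); (NULL, LS, NULL, 96)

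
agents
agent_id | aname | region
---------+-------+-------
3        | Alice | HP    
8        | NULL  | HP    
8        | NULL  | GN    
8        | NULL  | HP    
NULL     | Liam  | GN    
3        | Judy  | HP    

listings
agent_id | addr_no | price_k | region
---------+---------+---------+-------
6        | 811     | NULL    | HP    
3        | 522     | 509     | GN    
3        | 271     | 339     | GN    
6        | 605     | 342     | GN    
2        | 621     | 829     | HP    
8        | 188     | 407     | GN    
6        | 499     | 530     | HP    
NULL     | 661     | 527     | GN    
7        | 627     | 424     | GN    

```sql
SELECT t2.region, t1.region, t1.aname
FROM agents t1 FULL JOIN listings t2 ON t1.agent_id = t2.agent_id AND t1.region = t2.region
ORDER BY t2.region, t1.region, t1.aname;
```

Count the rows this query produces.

14

FULL OUTER JOIN keeps every row from both sides; unmatched rows get NULL for the other side's columns.
Matching on t1.agent_id = t2.agent_id AND t1.region = t2.region. A NULL in a compared column never satisfies the condition.
Matched pairs: 1; unmatched t1 rows kept: 5; unmatched t2 rows kept: 8.
Total: 1 matched + 13 padded = 14 rows.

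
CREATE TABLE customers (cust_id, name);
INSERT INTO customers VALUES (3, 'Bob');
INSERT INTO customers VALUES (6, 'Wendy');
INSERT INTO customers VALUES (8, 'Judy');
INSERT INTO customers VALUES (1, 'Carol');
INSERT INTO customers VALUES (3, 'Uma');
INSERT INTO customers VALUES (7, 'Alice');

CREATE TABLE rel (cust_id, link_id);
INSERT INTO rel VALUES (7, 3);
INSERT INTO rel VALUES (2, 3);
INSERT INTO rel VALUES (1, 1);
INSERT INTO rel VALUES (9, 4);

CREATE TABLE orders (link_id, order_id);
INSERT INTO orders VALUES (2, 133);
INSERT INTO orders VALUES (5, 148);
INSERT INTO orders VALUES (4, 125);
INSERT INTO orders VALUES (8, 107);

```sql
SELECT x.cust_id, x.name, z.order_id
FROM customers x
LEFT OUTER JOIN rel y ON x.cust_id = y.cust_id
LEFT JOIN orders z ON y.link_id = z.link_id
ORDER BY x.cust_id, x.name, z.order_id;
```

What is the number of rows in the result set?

Step 1 — x LEFT JOIN y on cust_id → 6 row(s).
Then LEFT JOIN `orders z` on link_id: each of those 6 rows is kept; rows whose y.link_id has no match in z get NULL for z's columns.
Result: 6 row(s).

6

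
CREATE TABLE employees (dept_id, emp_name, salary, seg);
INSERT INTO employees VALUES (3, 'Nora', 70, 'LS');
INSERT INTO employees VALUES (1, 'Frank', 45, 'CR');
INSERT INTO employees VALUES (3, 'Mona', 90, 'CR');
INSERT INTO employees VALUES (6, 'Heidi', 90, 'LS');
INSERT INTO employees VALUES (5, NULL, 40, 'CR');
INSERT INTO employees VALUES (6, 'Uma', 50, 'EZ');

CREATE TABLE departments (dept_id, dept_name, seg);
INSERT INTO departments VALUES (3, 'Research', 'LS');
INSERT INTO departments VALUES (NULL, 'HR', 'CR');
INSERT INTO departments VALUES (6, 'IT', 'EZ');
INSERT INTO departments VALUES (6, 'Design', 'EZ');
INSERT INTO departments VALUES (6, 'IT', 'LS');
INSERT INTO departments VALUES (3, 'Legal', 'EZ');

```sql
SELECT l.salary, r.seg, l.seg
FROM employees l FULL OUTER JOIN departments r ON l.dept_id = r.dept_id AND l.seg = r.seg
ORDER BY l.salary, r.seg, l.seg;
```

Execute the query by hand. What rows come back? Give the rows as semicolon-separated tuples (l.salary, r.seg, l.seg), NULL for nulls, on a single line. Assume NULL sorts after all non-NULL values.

(40, NULL, CR); (45, NULL, CR); (50, EZ, EZ); (50, EZ, EZ); (70, LS, LS); (90, LS, LS); (90, NULL, CR); (NULL, CR, NULL); (NULL, EZ, NULL)

FULL OUTER JOIN keeps every row from both sides; unmatched rows get NULL for the other side's columns.
Matching on l.dept_id = r.dept_id AND l.seg = r.seg. A NULL in a compared column never satisfies the condition.
Matched pairs: 4; unmatched l rows kept: 3; unmatched r rows kept: 2.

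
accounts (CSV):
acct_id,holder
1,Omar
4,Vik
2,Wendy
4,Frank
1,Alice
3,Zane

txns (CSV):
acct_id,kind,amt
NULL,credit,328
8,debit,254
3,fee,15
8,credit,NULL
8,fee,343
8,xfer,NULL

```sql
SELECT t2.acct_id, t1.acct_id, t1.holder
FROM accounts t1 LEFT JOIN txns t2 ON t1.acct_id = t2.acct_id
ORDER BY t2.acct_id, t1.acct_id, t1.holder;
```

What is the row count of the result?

LEFT JOIN keeps every row from `accounts`; unmatched rows get NULL for `txns`'s columns.
Matching on t1.acct_id = t2.acct_id. A NULL in a compared column never satisfies the condition.
- t1 row (acct_id=1): no match → kept, t2 columns NULL.
- t1 row (acct_id=4): no match → kept, t2 columns NULL.
- t1 row (acct_id=2): no match → kept, t2 columns NULL.
- t1 row (acct_id=4): no match → kept, t2 columns NULL.
- t1 row (acct_id=1): no match → kept, t2 columns NULL.
- t1 row (acct_id=3): matches 1 t2 row(s) → 1 output row(s).
Total: 1 matched + 5 padded = 6 rows.

6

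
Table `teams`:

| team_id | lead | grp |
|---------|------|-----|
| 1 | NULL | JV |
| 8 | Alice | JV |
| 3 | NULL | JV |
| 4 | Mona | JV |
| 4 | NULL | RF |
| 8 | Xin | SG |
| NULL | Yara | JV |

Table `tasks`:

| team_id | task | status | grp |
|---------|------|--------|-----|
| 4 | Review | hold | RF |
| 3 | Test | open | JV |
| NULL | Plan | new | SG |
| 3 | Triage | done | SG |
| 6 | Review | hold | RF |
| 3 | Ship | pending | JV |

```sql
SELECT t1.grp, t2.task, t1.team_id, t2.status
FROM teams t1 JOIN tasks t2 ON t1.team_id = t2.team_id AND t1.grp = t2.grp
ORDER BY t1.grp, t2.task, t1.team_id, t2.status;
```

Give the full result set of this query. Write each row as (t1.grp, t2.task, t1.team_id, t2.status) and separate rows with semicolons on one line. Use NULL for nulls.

INNER JOIN keeps only pairs where the ON condition holds.
Matching on t1.team_id = t2.team_id AND t1.grp = t2.grp. A NULL in a compared column never satisfies the condition.
- t1[0] team_id=1, grp=JV → no match; dropped.
- t1[1] team_id=8, grp=JV → no match; dropped.
- t1[2] team_id=3, grp=JV → 2 match(es) in t2 → 2 row(s).
- t1[3] team_id=4, grp=JV → no match; dropped.
- t1[4] team_id=4, grp=RF → 1 match(es) in t2 → 1 row(s).
- t1[5] team_id=8, grp=SG → no match; dropped.
- t1[6] team_id=NULL, grp=JV → no match; dropped.
After projecting and ordering:
t1.grp | t2.task | t1.team_id | t2.status
JV | Ship | 3 | pending
JV | Test | 3 | open
RF | Review | 4 | hold

(JV, Ship, 3, pending); (JV, Test, 3, open); (RF, Review, 4, hold)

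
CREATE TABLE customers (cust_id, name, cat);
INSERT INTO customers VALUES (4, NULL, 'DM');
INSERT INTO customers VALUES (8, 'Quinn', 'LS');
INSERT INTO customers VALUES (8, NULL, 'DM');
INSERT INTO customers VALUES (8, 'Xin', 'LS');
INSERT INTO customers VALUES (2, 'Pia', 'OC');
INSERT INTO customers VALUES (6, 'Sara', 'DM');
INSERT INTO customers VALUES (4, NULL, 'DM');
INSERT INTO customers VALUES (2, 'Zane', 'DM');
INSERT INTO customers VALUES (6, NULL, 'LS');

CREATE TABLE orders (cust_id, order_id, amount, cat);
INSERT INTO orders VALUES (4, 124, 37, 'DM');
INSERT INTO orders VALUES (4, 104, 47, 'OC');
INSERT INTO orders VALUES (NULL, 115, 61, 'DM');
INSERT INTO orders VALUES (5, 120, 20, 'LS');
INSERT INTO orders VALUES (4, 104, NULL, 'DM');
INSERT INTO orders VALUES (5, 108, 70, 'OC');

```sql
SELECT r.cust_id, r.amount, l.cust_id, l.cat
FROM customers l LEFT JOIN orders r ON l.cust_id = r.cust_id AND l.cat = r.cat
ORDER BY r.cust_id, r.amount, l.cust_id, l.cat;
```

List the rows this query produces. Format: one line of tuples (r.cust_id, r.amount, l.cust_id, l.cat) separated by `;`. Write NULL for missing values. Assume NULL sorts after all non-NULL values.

LEFT JOIN keeps every row from `customers`; unmatched rows get NULL for `orders`'s columns.
Matching on l.cust_id = r.cust_id AND l.cat = r.cat. A NULL in a compared column never satisfies the condition.
- l (cust_id=4, cat=DM) pairs with 2 row(s) of r.
- l (cust_id=8, cat=LS) has no partner → padded with NULL.
- l (cust_id=8, cat=DM) has no partner → padded with NULL.
- l (cust_id=8, cat=LS) has no partner → padded with NULL.
- l (cust_id=2, cat=OC) has no partner → padded with NULL.
- l (cust_id=6, cat=DM) has no partner → padded with NULL.
- l (cust_id=4, cat=DM) pairs with 2 row(s) of r.
- l (cust_id=2, cat=DM) has no partner → padded with NULL.
- l (cust_id=6, cat=LS) has no partner → padded with NULL.

(4, 37, 4, DM); (4, 37, 4, DM); (4, NULL, 4, DM); (4, NULL, 4, DM); (NULL, NULL, 2, DM); (NULL, NULL, 2, OC); (NULL, NULL, 6, DM); (NULL, NULL, 6, LS); (NULL, NULL, 8, DM); (NULL, NULL, 8, LS); (NULL, NULL, 8, LS)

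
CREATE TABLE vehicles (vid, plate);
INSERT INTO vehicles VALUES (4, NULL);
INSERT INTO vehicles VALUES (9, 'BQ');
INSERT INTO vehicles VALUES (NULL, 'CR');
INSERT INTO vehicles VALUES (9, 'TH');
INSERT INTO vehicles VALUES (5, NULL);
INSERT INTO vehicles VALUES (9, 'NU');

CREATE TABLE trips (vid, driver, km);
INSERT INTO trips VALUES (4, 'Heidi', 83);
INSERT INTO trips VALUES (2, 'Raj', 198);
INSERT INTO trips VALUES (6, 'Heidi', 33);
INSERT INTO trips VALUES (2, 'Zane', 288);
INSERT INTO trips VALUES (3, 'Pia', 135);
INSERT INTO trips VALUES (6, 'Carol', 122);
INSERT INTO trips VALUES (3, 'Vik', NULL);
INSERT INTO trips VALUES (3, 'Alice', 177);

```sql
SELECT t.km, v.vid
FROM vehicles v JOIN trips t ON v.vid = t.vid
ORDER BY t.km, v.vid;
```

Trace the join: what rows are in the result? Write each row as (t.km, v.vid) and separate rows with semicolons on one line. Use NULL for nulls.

INNER JOIN keeps only pairs where the ON condition holds.
Matching on v.vid = t.vid. A NULL in a compared column never satisfies the condition.
Matched pairs: 1.

(83, 4)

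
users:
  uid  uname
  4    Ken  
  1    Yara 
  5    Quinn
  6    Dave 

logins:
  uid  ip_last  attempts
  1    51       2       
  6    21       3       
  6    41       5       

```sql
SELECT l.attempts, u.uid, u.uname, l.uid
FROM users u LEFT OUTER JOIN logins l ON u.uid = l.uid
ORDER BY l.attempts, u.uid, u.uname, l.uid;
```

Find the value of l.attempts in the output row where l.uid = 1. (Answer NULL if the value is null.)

2

LEFT JOIN keeps every row from `users`; unmatched rows get NULL for `logins`'s columns.
Matching on u.uid = l.uid.
- u (uid=4) has no partner → padded with NULL.
- u (uid=1) pairs with 1 row(s) of l.
- u (uid=5) has no partner → padded with NULL.
- u (uid=6) pairs with 2 row(s) of l.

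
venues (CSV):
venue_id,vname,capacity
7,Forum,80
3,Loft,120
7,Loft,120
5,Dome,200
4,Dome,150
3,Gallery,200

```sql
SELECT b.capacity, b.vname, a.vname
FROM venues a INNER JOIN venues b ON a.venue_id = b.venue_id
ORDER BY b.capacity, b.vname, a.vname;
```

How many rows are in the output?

INNER JOIN keeps only pairs where the ON condition holds.
Matching on a.venue_id = b.venue_id.
Matched pairs: 10.
Total: 10 rows.

10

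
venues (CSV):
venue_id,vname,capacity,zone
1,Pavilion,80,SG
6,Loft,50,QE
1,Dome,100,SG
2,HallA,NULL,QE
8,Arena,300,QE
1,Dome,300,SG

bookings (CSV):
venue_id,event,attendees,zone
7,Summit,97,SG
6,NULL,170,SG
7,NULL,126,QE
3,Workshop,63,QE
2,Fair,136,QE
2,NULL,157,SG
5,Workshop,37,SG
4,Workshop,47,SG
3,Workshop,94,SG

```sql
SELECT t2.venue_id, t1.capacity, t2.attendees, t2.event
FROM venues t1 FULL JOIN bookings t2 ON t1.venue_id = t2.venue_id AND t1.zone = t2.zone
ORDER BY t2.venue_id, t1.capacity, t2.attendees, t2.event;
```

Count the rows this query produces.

FULL OUTER JOIN keeps every row from both sides; unmatched rows get NULL for the other side's columns.
Matching on t1.venue_id = t2.venue_id AND t1.zone = t2.zone.
- t1[0] venue_id=1, zone=SG → no match; kept with NULLs on the t2 side.
- t1[1] venue_id=6, zone=QE → no match; kept with NULLs on the t2 side.
- t1[2] venue_id=1, zone=SG → no match; kept with NULLs on the t2 side.
- t1[3] venue_id=2, zone=QE → 1 match(es) in t2 → 1 row(s).
- t1[4] venue_id=8, zone=QE → no match; kept with NULLs on the t2 side.
- t1[5] venue_id=1, zone=SG → no match; kept with NULLs on the t2 side.
- 8 row(s) from t2 found no t1 partner → padded with NULL.
Total: 1 matched + 13 padded = 14 rows.

14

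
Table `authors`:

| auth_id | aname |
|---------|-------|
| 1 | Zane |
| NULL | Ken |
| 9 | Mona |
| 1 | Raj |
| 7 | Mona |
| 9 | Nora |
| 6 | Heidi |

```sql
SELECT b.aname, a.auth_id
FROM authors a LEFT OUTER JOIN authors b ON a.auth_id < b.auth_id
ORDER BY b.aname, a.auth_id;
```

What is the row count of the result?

16

LEFT JOIN keeps every row from `authors a`; unmatched rows get NULL for `authors b`'s columns.
Matching on a.auth_id < b.auth_id. A NULL in a compared column never satisfies the condition.
- a row (auth_id=1): matches 4 b row(s) → 4 output row(s).
- a row (auth_id=NULL): no match → kept, b columns NULL.
- a row (auth_id=9): no match → kept, b columns NULL.
- a row (auth_id=1): matches 4 b row(s) → 4 output row(s).
- a row (auth_id=7): matches 2 b row(s) → 2 output row(s).
- a row (auth_id=9): no match → kept, b columns NULL.
- a row (auth_id=6): matches 3 b row(s) → 3 output row(s).
Total: 13 matched + 3 padded = 16 rows.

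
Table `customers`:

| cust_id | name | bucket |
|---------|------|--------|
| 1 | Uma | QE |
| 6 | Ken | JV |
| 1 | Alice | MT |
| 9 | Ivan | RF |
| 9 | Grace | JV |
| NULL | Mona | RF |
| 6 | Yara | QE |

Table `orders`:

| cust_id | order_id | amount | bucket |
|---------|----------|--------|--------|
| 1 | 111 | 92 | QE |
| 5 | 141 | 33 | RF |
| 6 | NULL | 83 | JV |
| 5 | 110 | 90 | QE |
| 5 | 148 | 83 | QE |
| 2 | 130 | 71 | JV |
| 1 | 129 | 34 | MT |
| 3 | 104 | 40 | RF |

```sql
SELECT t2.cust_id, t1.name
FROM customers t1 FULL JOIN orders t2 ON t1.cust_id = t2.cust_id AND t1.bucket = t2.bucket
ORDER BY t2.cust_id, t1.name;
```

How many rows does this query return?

FULL OUTER JOIN keeps every row from both sides; unmatched rows get NULL for the other side's columns.
Matching on t1.cust_id = t2.cust_id AND t1.bucket = t2.bucket. A NULL in a compared column never satisfies the condition.
Matched pairs: 3; unmatched t1 rows kept: 4; unmatched t2 rows kept: 5.
Total: 3 matched + 9 padded = 12 rows.

12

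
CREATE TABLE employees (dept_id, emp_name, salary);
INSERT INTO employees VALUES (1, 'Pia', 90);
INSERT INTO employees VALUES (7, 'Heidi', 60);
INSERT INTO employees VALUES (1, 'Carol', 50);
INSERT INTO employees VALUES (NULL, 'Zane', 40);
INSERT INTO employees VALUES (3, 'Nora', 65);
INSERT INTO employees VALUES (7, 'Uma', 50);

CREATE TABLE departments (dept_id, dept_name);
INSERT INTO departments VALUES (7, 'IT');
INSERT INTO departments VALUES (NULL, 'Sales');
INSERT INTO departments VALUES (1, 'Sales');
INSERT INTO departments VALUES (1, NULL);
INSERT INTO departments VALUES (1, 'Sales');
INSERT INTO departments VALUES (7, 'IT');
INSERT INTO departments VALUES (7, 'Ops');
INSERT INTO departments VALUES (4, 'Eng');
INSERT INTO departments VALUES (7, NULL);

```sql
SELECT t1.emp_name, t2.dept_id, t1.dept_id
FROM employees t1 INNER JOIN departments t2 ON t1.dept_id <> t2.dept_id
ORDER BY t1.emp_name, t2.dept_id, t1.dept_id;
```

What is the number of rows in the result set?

INNER JOIN keeps only pairs where the ON condition holds.
Matching on t1.dept_id <> t2.dept_id. A NULL in a compared column never satisfies the condition.
- dept_id=1: 5 matching t2 row(s), so 5 row(s) emitted.
- dept_id=7: 4 matching t2 row(s), so 4 row(s) emitted.
- dept_id=1: 5 matching t2 row(s), so 5 row(s) emitted.
- dept_id=NULL: no matching t2 row, dropped.
- dept_id=3: 8 matching t2 row(s), so 8 row(s) emitted.
- dept_id=7: 4 matching t2 row(s), so 4 row(s) emitted.
Total: 26 rows.

26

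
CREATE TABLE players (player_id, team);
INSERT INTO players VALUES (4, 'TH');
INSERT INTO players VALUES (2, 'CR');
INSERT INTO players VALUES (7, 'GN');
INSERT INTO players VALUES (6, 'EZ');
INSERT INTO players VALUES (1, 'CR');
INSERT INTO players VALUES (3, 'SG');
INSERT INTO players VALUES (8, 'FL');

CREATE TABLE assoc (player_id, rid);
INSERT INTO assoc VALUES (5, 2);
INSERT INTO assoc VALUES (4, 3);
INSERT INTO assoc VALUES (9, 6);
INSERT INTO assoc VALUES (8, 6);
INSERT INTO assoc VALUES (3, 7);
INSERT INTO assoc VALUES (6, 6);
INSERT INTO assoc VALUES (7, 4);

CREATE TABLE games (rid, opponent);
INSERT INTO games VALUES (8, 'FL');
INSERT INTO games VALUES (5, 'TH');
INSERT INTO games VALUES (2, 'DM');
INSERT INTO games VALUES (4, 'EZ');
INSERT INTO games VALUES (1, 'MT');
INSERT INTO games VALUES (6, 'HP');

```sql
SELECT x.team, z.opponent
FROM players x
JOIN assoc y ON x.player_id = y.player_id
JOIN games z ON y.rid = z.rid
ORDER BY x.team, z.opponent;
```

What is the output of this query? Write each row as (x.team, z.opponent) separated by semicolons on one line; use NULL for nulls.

Evaluate left to right. First `players x INNER JOIN assoc y` on player_id: 5 row(s).
Then INNER JOIN `games z` on rid: keep only rows whose y.rid appears in z.

(EZ, HP); (FL, HP); (GN, EZ)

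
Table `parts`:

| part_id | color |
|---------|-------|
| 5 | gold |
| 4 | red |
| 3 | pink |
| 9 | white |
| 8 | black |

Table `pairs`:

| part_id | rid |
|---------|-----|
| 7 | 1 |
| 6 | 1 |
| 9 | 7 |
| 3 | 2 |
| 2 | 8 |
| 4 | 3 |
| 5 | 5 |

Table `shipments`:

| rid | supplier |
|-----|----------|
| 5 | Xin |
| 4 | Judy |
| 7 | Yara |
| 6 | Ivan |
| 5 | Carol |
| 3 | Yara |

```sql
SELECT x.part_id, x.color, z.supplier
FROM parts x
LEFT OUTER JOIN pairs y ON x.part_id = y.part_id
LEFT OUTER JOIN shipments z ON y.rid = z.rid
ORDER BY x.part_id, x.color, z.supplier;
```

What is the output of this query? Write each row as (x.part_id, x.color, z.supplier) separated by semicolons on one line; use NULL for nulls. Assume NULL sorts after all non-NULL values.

Step 1 — x LEFT JOIN y on part_id → 5 row(s).
Then LEFT JOIN `shipments z` on rid: each of those 5 rows is kept; rows whose y.rid has no match in z get NULL for z's columns.

(3, pink, NULL); (4, red, Yara); (5, gold, Carol); (5, gold, Xin); (8, black, NULL); (9, white, Yara)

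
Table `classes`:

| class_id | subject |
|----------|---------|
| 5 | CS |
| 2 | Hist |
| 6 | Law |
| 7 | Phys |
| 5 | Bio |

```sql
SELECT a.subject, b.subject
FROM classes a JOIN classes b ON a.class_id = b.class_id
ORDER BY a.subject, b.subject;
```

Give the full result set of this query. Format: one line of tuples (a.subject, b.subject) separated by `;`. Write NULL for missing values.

(Bio, Bio); (Bio, CS); (CS, Bio); (CS, CS); (Hist, Hist); (Law, Law); (Phys, Phys)

INNER JOIN keeps only pairs where the ON condition holds.
Matching on a.class_id = b.class_id.
- a (class_id=5) pairs with 2 row(s) of b.
- a (class_id=2) pairs with 1 row(s) of b.
- a (class_id=6) pairs with 1 row(s) of b.
- a (class_id=7) pairs with 1 row(s) of b.
- a (class_id=5) pairs with 2 row(s) of b.
After projecting and ordering:
a.subject | b.subject
Bio | Bio
Bio | CS
CS | Bio
CS | CS
Hist | Hist
Law | Law
Phys | Phys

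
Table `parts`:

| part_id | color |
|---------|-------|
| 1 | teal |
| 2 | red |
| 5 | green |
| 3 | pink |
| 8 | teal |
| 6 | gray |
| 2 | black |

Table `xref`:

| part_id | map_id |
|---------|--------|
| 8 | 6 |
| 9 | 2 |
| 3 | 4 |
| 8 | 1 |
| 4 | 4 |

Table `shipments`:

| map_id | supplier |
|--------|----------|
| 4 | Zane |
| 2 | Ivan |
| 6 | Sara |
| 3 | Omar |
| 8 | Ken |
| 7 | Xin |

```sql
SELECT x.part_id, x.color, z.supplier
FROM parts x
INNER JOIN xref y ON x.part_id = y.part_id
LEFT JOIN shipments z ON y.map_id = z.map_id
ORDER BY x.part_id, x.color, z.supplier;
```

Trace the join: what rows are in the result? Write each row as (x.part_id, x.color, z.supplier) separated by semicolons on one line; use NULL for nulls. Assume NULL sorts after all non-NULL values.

(3, pink, Zane); (8, teal, Sara); (8, teal, NULL)

Evaluate left to right. First `parts x INNER JOIN xref y` on part_id: 3 row(s).
Then LEFT JOIN `shipments z` on map_id: each of those 3 rows is kept; rows whose y.map_id has no match in z get NULL for z's columns.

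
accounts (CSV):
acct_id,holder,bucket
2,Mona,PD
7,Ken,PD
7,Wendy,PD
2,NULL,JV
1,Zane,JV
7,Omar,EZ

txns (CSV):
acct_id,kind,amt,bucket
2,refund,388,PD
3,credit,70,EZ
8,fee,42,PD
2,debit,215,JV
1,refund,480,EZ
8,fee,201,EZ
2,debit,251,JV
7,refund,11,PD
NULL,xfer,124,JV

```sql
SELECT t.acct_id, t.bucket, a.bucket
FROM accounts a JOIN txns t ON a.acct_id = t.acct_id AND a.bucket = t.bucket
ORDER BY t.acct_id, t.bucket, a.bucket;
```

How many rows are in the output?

INNER JOIN keeps only pairs where the ON condition holds.
Matching on a.acct_id = t.acct_id AND a.bucket = t.bucket. A NULL in a compared column never satisfies the condition.
- acct_id=2, bucket=PD: 1 matching t row(s), so 1 row(s) emitted.
- acct_id=7, bucket=PD: 1 matching t row(s), so 1 row(s) emitted.
- acct_id=7, bucket=PD: 1 matching t row(s), so 1 row(s) emitted.
- acct_id=2, bucket=JV: 2 matching t row(s), so 2 row(s) emitted.
- acct_id=1, bucket=JV: no matching t row, dropped.
- acct_id=7, bucket=EZ: no matching t row, dropped.
Total: 5 rows.

5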